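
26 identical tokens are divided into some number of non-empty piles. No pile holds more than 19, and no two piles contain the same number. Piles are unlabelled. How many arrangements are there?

A full systematic count gives 151.

151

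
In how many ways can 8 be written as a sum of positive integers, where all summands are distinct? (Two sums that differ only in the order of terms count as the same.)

They are:
8
1,7
2,6
3,5
1,2,5
1,3,4

6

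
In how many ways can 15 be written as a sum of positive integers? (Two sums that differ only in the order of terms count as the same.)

Counting exhaustively, 176 partitions satisfy the conditions.

176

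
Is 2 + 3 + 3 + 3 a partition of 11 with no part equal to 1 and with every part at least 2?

The parts sum to 11, and the condition 'no summand equals 1' holds; the condition 'every summand is at least 2' holds.

Yes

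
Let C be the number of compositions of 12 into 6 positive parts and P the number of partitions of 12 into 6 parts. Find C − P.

Ordered (compositions into 6 parts): C(11,5) = 462.
Unordered (partitions into 6 parts): 11.
Difference: 462 − 11 = 451.

451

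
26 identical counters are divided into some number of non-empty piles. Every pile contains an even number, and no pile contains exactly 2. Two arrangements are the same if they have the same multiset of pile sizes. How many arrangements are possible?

The partitions of 26 that satisfy the conditions:
26
22+4
20+6
18+8
18+4+4
16+10
16+6+4
14+12
14+8+4
14+6+6
14+4+4+4
12+10+4
12+8+6
12+6+4+4
10+10+6
10+8+8
10+8+4+4
10+6+6+4
10+4+4+4+4
8+8+6+4
8+6+6+6
8+6+4+4+4
6+6+6+4+4
6+4+4+4+4+4
That's 24 in total.

24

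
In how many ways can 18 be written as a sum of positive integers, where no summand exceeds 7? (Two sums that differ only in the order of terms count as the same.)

A full systematic count gives 248.

248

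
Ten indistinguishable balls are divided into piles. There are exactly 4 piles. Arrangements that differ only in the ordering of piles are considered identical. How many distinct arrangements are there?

Enumerating:
7,1,1,1
6,2,1,1
5,3,1,1
5,2,2,1
4,4,1,1
4,3,2,1
4,2,2,2
3,3,3,1
3,3,2,2
Counting gives 9.

9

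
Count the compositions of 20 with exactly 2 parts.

Equivalently, choose which 1 of the 19 gaps become plus signs: C(19,1) = 19.

19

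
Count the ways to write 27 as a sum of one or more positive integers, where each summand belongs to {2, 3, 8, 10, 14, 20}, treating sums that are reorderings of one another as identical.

22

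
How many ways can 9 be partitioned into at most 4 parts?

18

Listing the qualifying partitions of 9:
9
8+1
7+2
7+1+1
6+3
6+2+1
6+1+1+1
5+4
5+3+1
5+2+2
5+2+1+1
4+4+1
4+3+2
4+3+1+1
4+2+2+1
3+3+3
3+3+2+1
3+2+2+2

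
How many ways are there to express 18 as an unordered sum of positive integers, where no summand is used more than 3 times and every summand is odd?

Enumerating:
17,1
15,3
15,1,1,1
13,5
13,3,1,1
11,7
11,5,1,1
11,3,3,1
9,9
9,7,1,1
9,5,3,1
9,3,3,3
9,3,3,1,1,1
7,7,3,1
7,5,5,1
7,5,3,3
7,5,3,1,1,1
7,3,3,3,1,1
5,5,5,3
5,5,5,1,1,1
5,5,3,3,1,1

21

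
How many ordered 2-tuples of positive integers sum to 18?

17

By stars and bars with positive parts, the count is C(17,1) = 17.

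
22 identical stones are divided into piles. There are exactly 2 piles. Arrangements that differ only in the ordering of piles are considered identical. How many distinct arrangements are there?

Listing the qualifying partitions of 22:
21+1
20+2
19+3
18+4
17+5
16+6
15+7
14+8
13+9
12+10
11+11

11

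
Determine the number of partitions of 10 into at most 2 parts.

6

Listing the qualifying partitions of 10:
10
1+9
2+8
3+7
4+6
5+5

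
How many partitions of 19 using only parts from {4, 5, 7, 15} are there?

Listing the qualifying partitions of 19:
15 + 4
7 + 7 + 5
7 + 4 + 4 + 4
5 + 5 + 5 + 4

4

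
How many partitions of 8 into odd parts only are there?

Listing the qualifying partitions of 8:
1 + 7
3 + 5
1 + 1 + 1 + 5
1 + 1 + 3 + 3
1 + 1 + 1 + 1 + 1 + 3
1 + 1 + 1 + 1 + 1 + 1 + 1 + 1
Counting gives 6.

6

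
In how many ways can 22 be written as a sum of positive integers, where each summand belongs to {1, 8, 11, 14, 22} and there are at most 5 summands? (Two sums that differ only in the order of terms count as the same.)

4

They are:
22
8,14
11,11
1,1,1,8,11
That's 4 in total.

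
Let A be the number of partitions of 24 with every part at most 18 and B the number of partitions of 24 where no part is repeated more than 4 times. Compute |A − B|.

Partitions of 24 with every part at most 18: 1556.
Partitions of 24 where no part is repeated more than 4 times: 950.
|1556 − 950| = 606.

606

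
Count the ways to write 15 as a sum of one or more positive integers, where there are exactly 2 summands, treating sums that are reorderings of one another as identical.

The partitions of 15 that satisfy the conditions:
14 + 1
13 + 2
12 + 3
11 + 4
10 + 5
9 + 6
8 + 7

7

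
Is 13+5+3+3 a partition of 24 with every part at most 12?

The parts sum to 24, and the condition 'no summand exceeds 12' is violated.

No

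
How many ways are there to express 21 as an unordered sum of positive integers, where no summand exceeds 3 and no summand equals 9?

48

A partial list (first 12 by largest part):
3,3,3,3,3,3,3
3,3,3,3,3,3,2,1
3,3,3,3,3,3,1,1,1
3,3,3,3,3,2,2,2
3,3,3,3,3,2,2,1,1
3,3,3,3,3,2,1,1,1,1
3,3,3,3,3,1,1,1,1,1,1
3,3,3,3,2,2,2,2,1
3,3,3,3,2,2,2,1,1,1
3,3,3,3,2,2,1,1,1,1,1
3,3,3,3,2,1,1,1,1,1,1,1
3,3,3,3,1,1,1,1,1,1,1,1,1
…and 36 more, for 48 total.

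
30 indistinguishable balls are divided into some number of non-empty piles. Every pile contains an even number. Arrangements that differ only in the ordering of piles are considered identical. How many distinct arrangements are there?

A full systematic count gives 176.

176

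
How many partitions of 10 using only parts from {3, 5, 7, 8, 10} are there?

Enumerating:
10
7+3
5+5
Counting gives 3.

3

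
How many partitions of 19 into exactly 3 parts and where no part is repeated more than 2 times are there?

30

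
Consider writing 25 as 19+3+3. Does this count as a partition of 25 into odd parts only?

The parts sum to 25, and the condition 'every summand is odd' holds.

Yes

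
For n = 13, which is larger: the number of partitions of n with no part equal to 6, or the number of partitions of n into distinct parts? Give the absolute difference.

Partitions of 13 with no part equal to 6: 86.
Partitions of 13 into distinct parts: 18.
|86 − 18| = 68.

68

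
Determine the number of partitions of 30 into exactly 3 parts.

75

Systematic enumeration (by largest part, then next-largest, …) yields 75.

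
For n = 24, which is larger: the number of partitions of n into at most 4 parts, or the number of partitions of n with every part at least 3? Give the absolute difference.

59

Partitions of 24 into at most 4 parts: 169.
Partitions of 24 with every part at least 3: 110.
|169 − 110| = 59.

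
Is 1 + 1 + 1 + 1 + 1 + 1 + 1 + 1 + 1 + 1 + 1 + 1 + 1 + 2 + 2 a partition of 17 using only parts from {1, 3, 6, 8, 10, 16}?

No

The parts sum to 17, and the condition 'each summand belongs to {1, 3, 6, 8, 10, 16}' is violated.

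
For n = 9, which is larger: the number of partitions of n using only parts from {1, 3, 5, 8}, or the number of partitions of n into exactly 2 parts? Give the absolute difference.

3

Partitions of 9 using only parts from {1, 3, 5, 8}: 7.
Partitions of 9 into exactly 2 parts: 4.
|7 − 4| = 3.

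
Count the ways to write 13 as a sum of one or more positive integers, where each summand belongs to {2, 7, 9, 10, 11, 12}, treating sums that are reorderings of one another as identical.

3

Listing the qualifying partitions of 13:
11,2
9,2,2
7,2,2,2
Counting gives 3.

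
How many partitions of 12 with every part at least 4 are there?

5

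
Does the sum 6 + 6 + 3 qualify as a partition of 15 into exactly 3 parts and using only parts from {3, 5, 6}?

Yes

The parts sum to 15, and the condition 'there are exactly 3 summands' holds; the condition 'each summand belongs to {3, 5, 6}' holds.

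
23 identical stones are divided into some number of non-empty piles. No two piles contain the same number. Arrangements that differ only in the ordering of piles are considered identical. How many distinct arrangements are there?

104

A full systematic count gives 104.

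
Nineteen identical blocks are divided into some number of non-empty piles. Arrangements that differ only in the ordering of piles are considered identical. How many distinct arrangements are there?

A full systematic count gives 490.

490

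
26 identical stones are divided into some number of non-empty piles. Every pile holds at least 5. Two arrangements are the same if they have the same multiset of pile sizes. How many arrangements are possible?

36

A partial list (first 12 by largest part):
26
21,5
20,6
19,7
18,8
17,9
16,10
16,5,5
15,11
15,6,5
14,12
14,7,5
…and 24 more, for 36 total.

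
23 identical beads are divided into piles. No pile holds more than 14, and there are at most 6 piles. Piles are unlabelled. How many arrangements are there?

394

Systematic enumeration (by largest part, then next-largest, …) yields 394.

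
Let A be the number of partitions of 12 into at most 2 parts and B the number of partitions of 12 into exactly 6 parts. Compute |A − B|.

Partitions of 12 into at most 2 parts: 7.
Partitions of 12 into exactly 6 parts: 11.
|7 − 11| = 4.

4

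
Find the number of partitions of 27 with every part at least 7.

Listing the qualifying partitions of 27:
27
20,7
19,8
18,9
17,10
16,11
15,12
14,13
13,7,7
12,8,7
11,9,7
11,8,8
10,10,7
10,9,8
9,9,9

15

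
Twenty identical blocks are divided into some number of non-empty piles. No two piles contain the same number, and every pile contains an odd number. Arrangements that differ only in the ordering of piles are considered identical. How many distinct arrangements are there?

The partitions of 20 that satisfy the conditions:
19, 1
17, 3
15, 5
13, 7
11, 9
11, 5, 3, 1
9, 7, 3, 1

7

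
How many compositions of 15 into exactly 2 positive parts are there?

14

By stars and bars with positive parts, the count is C(14,1) = 14.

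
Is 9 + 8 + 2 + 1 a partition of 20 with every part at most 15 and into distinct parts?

The parts sum to 20, and the condition 'no summand exceeds 15' holds; the condition 'all summands are distinct' holds.

Yes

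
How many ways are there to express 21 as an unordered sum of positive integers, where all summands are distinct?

Enumerating by decreasing first part gives 76 partitions in all.

76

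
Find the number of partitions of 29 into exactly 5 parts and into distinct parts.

There are too many to list fully; the first 12 (by largest part) are:
1, 2, 3, 4, 19
1, 2, 3, 5, 18
1, 2, 3, 6, 17
1, 2, 4, 5, 17
1, 2, 3, 7, 16
1, 2, 4, 6, 16
1, 3, 4, 5, 16
1, 2, 3, 8, 15
1, 2, 4, 7, 15
1, 2, 5, 6, 15
1, 3, 4, 6, 15
2, 3, 4, 5, 15
…and 58 more, for 70 total.

70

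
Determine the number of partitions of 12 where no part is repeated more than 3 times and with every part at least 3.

8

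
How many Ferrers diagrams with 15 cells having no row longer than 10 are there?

164

Counting exhaustively, 164 partitions satisfy the conditions.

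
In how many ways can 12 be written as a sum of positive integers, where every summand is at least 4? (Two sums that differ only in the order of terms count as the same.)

The partitions of 12 that satisfy the conditions:
12
4, 8
5, 7
6, 6
4, 4, 4
That's 5 in total.

5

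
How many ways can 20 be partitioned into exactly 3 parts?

A partial list (first 12 by largest part):
18, 1, 1
17, 2, 1
16, 3, 1
16, 2, 2
15, 4, 1
15, 3, 2
14, 5, 1
14, 4, 2
14, 3, 3
13, 6, 1
13, 5, 2
13, 4, 3
…and 21 more, for 33 total.

33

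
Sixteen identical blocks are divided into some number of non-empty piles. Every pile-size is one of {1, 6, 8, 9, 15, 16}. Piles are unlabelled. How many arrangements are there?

10

The partitions of 16 that satisfy the conditions:
16
1,15
1,6,9
1,1,1,1,1,1,1,9
8,8
1,1,6,8
1,1,1,1,1,1,1,1,8
1,1,1,1,6,6
1,1,1,1,1,1,1,1,1,1,6
1,1,1,1,1,1,1,1,1,1,1,1,1,1,1,1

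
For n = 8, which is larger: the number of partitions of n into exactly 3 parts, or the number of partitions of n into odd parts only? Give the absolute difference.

1

Partitions of 8 into exactly 3 parts: 5.
Partitions of 8 into odd parts only: 6.
|5 − 6| = 1.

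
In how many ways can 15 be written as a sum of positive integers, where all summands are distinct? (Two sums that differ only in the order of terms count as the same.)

A partial list (first 12 by largest part):
15
14 + 1
13 + 2
12 + 3
12 + 2 + 1
11 + 4
11 + 3 + 1
10 + 5
10 + 4 + 1
10 + 3 + 2
9 + 6
9 + 5 + 1
…and 15 more, for 27 total.

27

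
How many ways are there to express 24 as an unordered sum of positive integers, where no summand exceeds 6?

532

Direct enumeration gives 532 partitions.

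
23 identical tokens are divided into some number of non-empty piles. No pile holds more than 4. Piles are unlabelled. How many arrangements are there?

150

A full systematic count gives 150.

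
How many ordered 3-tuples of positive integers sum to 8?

Equivalently, choose which 2 of the 7 gaps become plus signs: C(7,2) = 21.

21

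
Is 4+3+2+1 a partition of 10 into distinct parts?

Yes

The parts sum to 10, and the condition 'all summands are distinct' holds.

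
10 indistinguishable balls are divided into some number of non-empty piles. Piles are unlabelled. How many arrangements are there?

42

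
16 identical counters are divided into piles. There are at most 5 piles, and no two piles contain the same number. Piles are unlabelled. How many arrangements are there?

32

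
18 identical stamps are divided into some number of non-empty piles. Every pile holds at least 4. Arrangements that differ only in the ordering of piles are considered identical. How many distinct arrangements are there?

They are:
18
4+14
5+13
6+12
7+11
8+10
4+4+10
9+9
4+5+9
4+6+8
5+5+8
4+7+7
5+6+7
6+6+6
4+4+4+6
4+4+5+5
Counting gives 16.

16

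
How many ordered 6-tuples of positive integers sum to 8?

21

By stars and bars with positive parts, the count is C(7,5) = 21.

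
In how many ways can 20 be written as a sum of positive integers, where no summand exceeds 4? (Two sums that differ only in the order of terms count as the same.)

108

Enumerating by decreasing first part gives 108 partitions in all.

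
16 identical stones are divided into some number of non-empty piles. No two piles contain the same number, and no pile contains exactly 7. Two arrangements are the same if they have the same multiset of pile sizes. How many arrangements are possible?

25

Enumerating:
16
15+1
14+2
13+3
13+2+1
12+4
12+3+1
11+5
11+4+1
11+3+2
10+6
10+5+1
10+4+2
10+3+2+1
9+6+1
9+5+2
9+4+3
9+4+2+1
8+6+2
8+5+3
8+5+2+1
8+4+3+1
6+5+4+1
6+5+3+2
6+4+3+2+1
That's 25 in total.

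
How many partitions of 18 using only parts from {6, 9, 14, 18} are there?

The partitions of 18 that satisfy the conditions:
18
9 + 9
6 + 6 + 6

3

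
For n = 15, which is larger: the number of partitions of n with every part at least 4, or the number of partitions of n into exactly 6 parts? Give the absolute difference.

Partitions of 15 with every part at least 4: 8.
Partitions of 15 into exactly 6 parts: 26.
|8 − 26| = 18.

18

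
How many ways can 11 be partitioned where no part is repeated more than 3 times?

38

A partial list (first 12 by largest part):
11
10 + 1
9 + 2
9 + 1 + 1
8 + 3
8 + 2 + 1
8 + 1 + 1 + 1
7 + 4
7 + 3 + 1
7 + 2 + 2
7 + 2 + 1 + 1
6 + 5
…and 26 more, for 38 total.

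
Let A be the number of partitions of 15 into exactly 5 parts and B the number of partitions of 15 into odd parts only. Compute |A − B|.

3

Partitions of 15 into exactly 5 parts: 30.
Partitions of 15 into odd parts only: 27.
|30 − 27| = 3.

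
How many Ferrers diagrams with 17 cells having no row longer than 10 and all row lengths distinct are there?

24

The partitions of 17 that satisfy the conditions:
10+7
10+6+1
10+5+2
10+4+3
10+4+2+1
9+8
9+7+1
9+6+2
9+5+3
9+5+2+1
9+4+3+1
8+7+2
8+6+3
8+6+2+1
8+5+4
8+5+3+1
8+4+3+2
7+6+4
7+6+3+1
7+5+4+1
7+5+3+2
7+4+3+2+1
6+5+4+2
6+5+3+2+1
Counting gives 24.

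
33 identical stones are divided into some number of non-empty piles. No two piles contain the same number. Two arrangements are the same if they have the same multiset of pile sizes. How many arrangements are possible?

A full systematic count gives 448.

448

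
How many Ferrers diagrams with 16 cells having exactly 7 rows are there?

28

There are too many to list fully; the first 12 (by largest part) are:
10, 1, 1, 1, 1, 1, 1
9, 2, 1, 1, 1, 1, 1
8, 3, 1, 1, 1, 1, 1
8, 2, 2, 1, 1, 1, 1
7, 4, 1, 1, 1, 1, 1
7, 3, 2, 1, 1, 1, 1
7, 2, 2, 2, 1, 1, 1
6, 5, 1, 1, 1, 1, 1
6, 4, 2, 1, 1, 1, 1
6, 3, 3, 1, 1, 1, 1
6, 3, 2, 2, 1, 1, 1
6, 2, 2, 2, 2, 1, 1
…and 16 more, for 28 total.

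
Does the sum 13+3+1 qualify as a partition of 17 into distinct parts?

The parts sum to 17, and the condition 'all summands are distinct' holds.

Yes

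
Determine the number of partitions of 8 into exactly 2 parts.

4

Enumerating:
7+1
6+2
5+3
4+4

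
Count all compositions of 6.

The number of compositions of n is 2^(n−1); here 2^5 = 32.

32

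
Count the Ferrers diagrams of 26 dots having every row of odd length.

165

There are 165 such partitions.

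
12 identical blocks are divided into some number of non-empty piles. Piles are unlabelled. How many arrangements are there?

Enumerating by decreasing first part gives 77 partitions in all.

77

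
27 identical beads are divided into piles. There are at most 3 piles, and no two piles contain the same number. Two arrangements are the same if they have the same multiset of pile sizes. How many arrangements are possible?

There are too many to list fully; the first 12 (by largest part) are:
27
26,1
25,2
24,3
24,2,1
23,4
23,3,1
22,5
22,4,1
22,3,2
21,6
21,5,1
…and 50 more, for 62 total.

62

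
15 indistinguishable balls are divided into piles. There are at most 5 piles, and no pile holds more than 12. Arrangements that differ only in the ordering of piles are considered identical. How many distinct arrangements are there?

There are 80 such partitions.

80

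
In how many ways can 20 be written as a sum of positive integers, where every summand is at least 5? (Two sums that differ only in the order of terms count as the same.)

13

Enumerating:
20
5+15
6+14
7+13
8+12
9+11
10+10
5+5+10
5+6+9
5+7+8
6+6+8
6+7+7
5+5+5+5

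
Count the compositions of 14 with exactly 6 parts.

1287

Place 5 bars in the 13 internal gaps of a row of 14 dots: C(13,5) = 1287.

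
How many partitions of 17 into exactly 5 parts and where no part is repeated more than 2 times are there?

28

A partial list (first 12 by largest part):
11, 2, 2, 1, 1
10, 3, 2, 1, 1
9, 4, 2, 1, 1
9, 3, 3, 1, 1
9, 3, 2, 2, 1
8, 5, 2, 1, 1
8, 4, 3, 1, 1
8, 4, 2, 2, 1
8, 3, 3, 2, 1
7, 6, 2, 1, 1
7, 5, 3, 1, 1
7, 5, 2, 2, 1
…and 16 more, for 28 total.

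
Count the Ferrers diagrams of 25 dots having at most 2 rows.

Listing the qualifying partitions of 25:
25
24+1
23+2
22+3
21+4
20+5
19+6
18+7
17+8
16+9
15+10
14+11
13+12
That's 13 in total.

13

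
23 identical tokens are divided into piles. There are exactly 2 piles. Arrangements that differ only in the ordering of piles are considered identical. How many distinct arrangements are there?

11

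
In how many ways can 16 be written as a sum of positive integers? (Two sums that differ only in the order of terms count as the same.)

231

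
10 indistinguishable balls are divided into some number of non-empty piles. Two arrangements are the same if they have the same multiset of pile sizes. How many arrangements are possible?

42

A partial list (first 12 by largest part):
10
1 + 9
2 + 8
1 + 1 + 8
3 + 7
1 + 2 + 7
1 + 1 + 1 + 7
4 + 6
1 + 3 + 6
2 + 2 + 6
1 + 1 + 2 + 6
1 + 1 + 1 + 1 + 6
…and 30 more, for 42 total.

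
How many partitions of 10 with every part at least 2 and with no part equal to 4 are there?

8

Enumerating:
10
8,2
7,3
6,2,2
5,5
5,3,2
3,3,2,2
2,2,2,2,2
Counting gives 8.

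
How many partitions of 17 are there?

297

A full systematic count gives 297.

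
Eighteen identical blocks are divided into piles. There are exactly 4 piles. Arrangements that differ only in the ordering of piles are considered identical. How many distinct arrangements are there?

There are too many to list fully; the first 12 (by largest part) are:
15, 1, 1, 1
14, 2, 1, 1
13, 3, 1, 1
13, 2, 2, 1
12, 4, 1, 1
12, 3, 2, 1
12, 2, 2, 2
11, 5, 1, 1
11, 4, 2, 1
11, 3, 3, 1
11, 3, 2, 2
10, 6, 1, 1
…and 35 more, for 47 total.

47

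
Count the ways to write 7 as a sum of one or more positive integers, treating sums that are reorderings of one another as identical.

15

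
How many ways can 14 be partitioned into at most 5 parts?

70

There are too many to list fully; the first 12 (by largest part) are:
14
13, 1
12, 2
12, 1, 1
11, 3
11, 2, 1
11, 1, 1, 1
10, 4
10, 3, 1
10, 2, 2
10, 2, 1, 1
10, 1, 1, 1, 1
…and 58 more, for 70 total.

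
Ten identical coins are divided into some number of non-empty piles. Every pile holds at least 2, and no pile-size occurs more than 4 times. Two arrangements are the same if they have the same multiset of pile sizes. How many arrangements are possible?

11

Enumerating:
10
8,2
7,3
6,4
6,2,2
5,5
5,3,2
4,4,2
4,3,3
4,2,2,2
3,3,2,2
That's 11 in total.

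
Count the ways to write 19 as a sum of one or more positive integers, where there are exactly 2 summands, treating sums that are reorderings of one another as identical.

Enumerating:
18 + 1
17 + 2
16 + 3
15 + 4
14 + 5
13 + 6
12 + 7
11 + 8
10 + 9

9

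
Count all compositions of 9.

Each of the 8 gaps between 9 units is either a break or not: 2^8 = 256.

256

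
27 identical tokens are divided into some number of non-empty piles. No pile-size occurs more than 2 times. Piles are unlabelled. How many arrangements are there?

Direct enumeration gives 731 partitions.

731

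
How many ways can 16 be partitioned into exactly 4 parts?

There are too many to list fully; the first 12 (by largest part) are:
13,1,1,1
12,2,1,1
11,3,1,1
11,2,2,1
10,4,1,1
10,3,2,1
10,2,2,2
9,5,1,1
9,4,2,1
9,3,3,1
9,3,2,2
8,6,1,1
…and 22 more, for 34 total.

34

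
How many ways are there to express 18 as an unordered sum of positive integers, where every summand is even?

There are too many to list fully; the first 12 (by largest part) are:
18
16 + 2
14 + 4
14 + 2 + 2
12 + 6
12 + 4 + 2
12 + 2 + 2 + 2
10 + 8
10 + 6 + 2
10 + 4 + 4
10 + 4 + 2 + 2
10 + 2 + 2 + 2 + 2
…and 18 more, for 30 total.

30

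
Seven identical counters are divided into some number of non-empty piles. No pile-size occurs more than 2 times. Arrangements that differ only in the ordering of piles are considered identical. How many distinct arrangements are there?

Listing the qualifying partitions of 7:
7
6 + 1
5 + 2
5 + 1 + 1
4 + 3
4 + 2 + 1
3 + 3 + 1
3 + 2 + 2
3 + 2 + 1 + 1

9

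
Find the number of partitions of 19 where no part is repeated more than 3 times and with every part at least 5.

10

They are:
19
14, 5
13, 6
12, 7
11, 8
10, 9
9, 5, 5
8, 6, 5
7, 7, 5
7, 6, 6
That's 10 in total.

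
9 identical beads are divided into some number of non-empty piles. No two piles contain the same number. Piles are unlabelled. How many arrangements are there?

8

Enumerating:
9
8,1
7,2
6,3
6,2,1
5,4
5,3,1
4,3,2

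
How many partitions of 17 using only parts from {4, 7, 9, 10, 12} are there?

They are:
10+7
9+4+4

2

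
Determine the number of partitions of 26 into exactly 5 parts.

221

Direct enumeration gives 221 partitions.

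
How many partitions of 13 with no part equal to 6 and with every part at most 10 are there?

A full systematic count gives 82.

82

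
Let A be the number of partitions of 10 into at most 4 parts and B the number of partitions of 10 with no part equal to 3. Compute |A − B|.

4

Partitions of 10 into at most 4 parts: 23.
Partitions of 10 with no part equal to 3: 27.
|23 − 27| = 4.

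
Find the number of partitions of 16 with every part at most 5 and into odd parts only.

They are:
5,5,5,1
5,5,3,3
5,5,3,1,1,1
5,5,1,1,1,1,1,1
5,3,3,3,1,1
5,3,3,1,1,1,1,1
5,3,1,1,1,1,1,1,1,1
5,1,1,1,1,1,1,1,1,1,1,1
3,3,3,3,3,1
3,3,3,3,1,1,1,1
3,3,3,1,1,1,1,1,1,1
3,3,1,1,1,1,1,1,1,1,1,1
3,1,1,1,1,1,1,1,1,1,1,1,1,1
1,1,1,1,1,1,1,1,1,1,1,1,1,1,1,1
Counting gives 14.

14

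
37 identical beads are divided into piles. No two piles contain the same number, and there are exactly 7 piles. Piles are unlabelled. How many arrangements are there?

There are too many to list fully; the first 12 (by largest part) are:
1+2+3+4+5+6+16
1+2+3+4+5+7+15
1+2+3+4+5+8+14
1+2+3+4+6+7+14
1+2+3+4+5+9+13
1+2+3+4+6+8+13
1+2+3+5+6+7+13
1+2+3+4+5+10+12
1+2+3+4+6+9+12
1+2+3+4+7+8+12
1+2+3+5+6+8+12
1+2+4+5+6+7+12
…and 16 more, for 28 total.

28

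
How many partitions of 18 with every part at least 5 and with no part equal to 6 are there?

6

Enumerating:
18
13+5
11+7
10+8
9+9
8+5+5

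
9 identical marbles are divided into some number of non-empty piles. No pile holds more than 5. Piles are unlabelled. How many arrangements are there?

23

Enumerating:
5+4
5+3+1
5+2+2
5+2+1+1
5+1+1+1+1
4+4+1
4+3+2
4+3+1+1
4+2+2+1
4+2+1+1+1
4+1+1+1+1+1
3+3+3
3+3+2+1
3+3+1+1+1
3+2+2+2
3+2+2+1+1
3+2+1+1+1+1
3+1+1+1+1+1+1
2+2+2+2+1
2+2+2+1+1+1
2+2+1+1+1+1+1
2+1+1+1+1+1+1+1
1+1+1+1+1+1+1+1+1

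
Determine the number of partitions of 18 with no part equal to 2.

154

Enumerating by decreasing first part gives 154 partitions in all.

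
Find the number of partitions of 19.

Direct enumeration gives 490 partitions.

490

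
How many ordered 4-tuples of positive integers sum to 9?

56

By stars and bars with positive parts, the count is C(8,3) = 56.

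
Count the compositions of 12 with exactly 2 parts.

By stars and bars with positive parts, the count is C(11,1) = 11.

11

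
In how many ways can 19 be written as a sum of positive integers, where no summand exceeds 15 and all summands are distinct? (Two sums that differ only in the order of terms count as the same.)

A partial list (first 12 by largest part):
15+4
15+3+1
14+5
14+4+1
14+3+2
13+6
13+5+1
13+4+2
13+3+2+1
12+7
12+6+1
12+5+2
…and 37 more, for 49 total.

49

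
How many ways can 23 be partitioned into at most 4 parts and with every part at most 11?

A partial list (first 12 by largest part):
11 + 11 + 1
11 + 10 + 2
11 + 10 + 1 + 1
11 + 9 + 3
11 + 9 + 2 + 1
11 + 8 + 4
11 + 8 + 3 + 1
11 + 8 + 2 + 2
11 + 7 + 5
11 + 7 + 4 + 1
11 + 7 + 3 + 2
11 + 6 + 6
…and 55 more, for 67 total.

67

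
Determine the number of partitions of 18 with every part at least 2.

88

There are 88 such partitions.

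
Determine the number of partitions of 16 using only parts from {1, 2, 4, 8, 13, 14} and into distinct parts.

The partitions of 16 that satisfy the conditions:
2, 14
1, 2, 13

2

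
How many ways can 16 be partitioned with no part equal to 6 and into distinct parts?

24

They are:
16
15, 1
14, 2
13, 3
13, 2, 1
12, 4
12, 3, 1
11, 5
11, 4, 1
11, 3, 2
10, 5, 1
10, 4, 2
10, 3, 2, 1
9, 7
9, 5, 2
9, 4, 3
9, 4, 2, 1
8, 7, 1
8, 5, 3
8, 5, 2, 1
8, 4, 3, 1
7, 5, 4
7, 5, 3, 1
7, 4, 3, 2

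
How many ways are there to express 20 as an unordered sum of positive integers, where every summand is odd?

64

A partial list (first 12 by largest part):
19+1
17+3
17+1+1+1
15+5
15+3+1+1
15+1+1+1+1+1
13+7
13+5+1+1
13+3+3+1
13+3+1+1+1+1
13+1+1+1+1+1+1+1
11+9
…and 52 more, for 64 total.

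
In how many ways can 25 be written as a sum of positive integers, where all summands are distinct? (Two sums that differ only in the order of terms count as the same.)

A full systematic count gives 142.

142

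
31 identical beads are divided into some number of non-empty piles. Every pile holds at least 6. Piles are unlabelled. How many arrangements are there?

44

A partial list (first 12 by largest part):
31
6 + 25
7 + 24
8 + 23
9 + 22
10 + 21
11 + 20
12 + 19
6 + 6 + 19
13 + 18
6 + 7 + 18
14 + 17
…and 32 more, for 44 total.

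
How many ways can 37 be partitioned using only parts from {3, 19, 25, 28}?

Listing the qualifying partitions of 37:
28,3,3,3
25,3,3,3,3
19,3,3,3,3,3,3
Counting gives 3.

3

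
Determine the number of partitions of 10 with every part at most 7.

38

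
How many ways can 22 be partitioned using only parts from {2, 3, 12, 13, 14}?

10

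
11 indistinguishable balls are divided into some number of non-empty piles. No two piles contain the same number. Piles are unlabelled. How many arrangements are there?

12

The partitions of 11 that satisfy the conditions:
11
10,1
9,2
8,3
8,2,1
7,4
7,3,1
6,5
6,4,1
6,3,2
5,4,2
5,3,2,1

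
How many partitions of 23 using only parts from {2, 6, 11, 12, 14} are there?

They are:
12,11
11,6,6
11,6,2,2,2
11,2,2,2,2,2,2
That's 4 in total.

4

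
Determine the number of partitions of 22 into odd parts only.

There are 89 such partitions.

89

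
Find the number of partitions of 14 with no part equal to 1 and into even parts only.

They are:
14
12+2
10+4
10+2+2
8+6
8+4+2
8+2+2+2
6+6+2
6+4+4
6+4+2+2
6+2+2+2+2
4+4+4+2
4+4+2+2+2
4+2+2+2+2+2
2+2+2+2+2+2+2

15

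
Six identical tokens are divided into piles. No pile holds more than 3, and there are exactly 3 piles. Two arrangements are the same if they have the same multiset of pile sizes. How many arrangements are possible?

The partitions of 6 that satisfy the conditions:
3+2+1
2+2+2
Counting gives 2.

2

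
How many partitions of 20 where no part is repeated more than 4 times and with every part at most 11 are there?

349

Direct enumeration gives 349 partitions.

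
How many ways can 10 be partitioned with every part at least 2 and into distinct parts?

5

Listing the qualifying partitions of 10:
10
8+2
7+3
6+4
5+3+2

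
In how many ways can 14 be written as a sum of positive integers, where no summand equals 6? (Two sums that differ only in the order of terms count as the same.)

Enumerating by decreasing first part gives 113 partitions in all.

113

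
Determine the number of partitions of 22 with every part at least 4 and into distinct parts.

17

Enumerating:
22
4,18
5,17
6,16
7,15
8,14
9,13
4,5,13
10,12
4,6,12
4,7,11
5,6,11
4,8,10
5,7,10
5,8,9
6,7,9
4,5,6,7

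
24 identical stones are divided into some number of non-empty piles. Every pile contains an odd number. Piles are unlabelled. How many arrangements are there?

There are 122 such partitions.

122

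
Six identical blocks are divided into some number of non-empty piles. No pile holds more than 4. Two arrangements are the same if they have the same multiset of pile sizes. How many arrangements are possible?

Listing the qualifying partitions of 6:
4, 2
4, 1, 1
3, 3
3, 2, 1
3, 1, 1, 1
2, 2, 2
2, 2, 1, 1
2, 1, 1, 1, 1
1, 1, 1, 1, 1, 1
That's 9 in total.

9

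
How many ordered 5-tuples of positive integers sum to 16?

Equivalently, choose which 4 of the 15 gaps become plus signs: C(15,4) = 1365.

1365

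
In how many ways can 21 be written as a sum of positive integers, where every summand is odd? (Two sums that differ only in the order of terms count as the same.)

76

Counting exhaustively, 76 partitions satisfy the conditions.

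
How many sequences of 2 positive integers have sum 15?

Place 1 bars in the 14 internal gaps of a row of 15 dots: C(14,1) = 14.

14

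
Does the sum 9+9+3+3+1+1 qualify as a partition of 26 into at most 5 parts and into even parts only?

The parts sum to 26, and the condition 'there are at most 5 summands' is violated.

No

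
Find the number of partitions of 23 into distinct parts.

Systematic enumeration (by largest part, then next-largest, …) yields 104.

104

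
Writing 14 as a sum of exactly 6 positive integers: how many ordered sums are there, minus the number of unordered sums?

Ordered (compositions into 6 parts): C(13,5) = 1287.
Unordered (partitions into 6 parts): 20.
Difference: 1287 − 20 = 1267.

1267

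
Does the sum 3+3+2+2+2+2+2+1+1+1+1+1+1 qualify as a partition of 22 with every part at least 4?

The parts sum to 22, and the condition 'every summand is at least 4' is violated.

No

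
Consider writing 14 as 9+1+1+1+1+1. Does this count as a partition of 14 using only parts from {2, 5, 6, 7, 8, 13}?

The parts sum to 14, and the condition 'each summand belongs to {2, 5, 6, 7, 8, 13}' is violated.

No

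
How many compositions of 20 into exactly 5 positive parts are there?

3876

Place 4 bars in the 19 internal gaps of a row of 20 dots: C(19,4) = 3876.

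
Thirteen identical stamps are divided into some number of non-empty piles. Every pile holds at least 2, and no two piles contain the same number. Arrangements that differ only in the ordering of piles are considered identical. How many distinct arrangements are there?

10

Listing the qualifying partitions of 13:
13
11, 2
10, 3
9, 4
8, 5
8, 3, 2
7, 6
7, 4, 2
6, 5, 2
6, 4, 3
Counting gives 10.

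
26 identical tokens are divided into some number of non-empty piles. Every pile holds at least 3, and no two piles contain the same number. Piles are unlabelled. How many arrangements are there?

51

A partial list (first 12 by largest part):
26
23+3
22+4
21+5
20+6
19+7
19+4+3
18+8
18+5+3
17+9
17+6+3
17+5+4
…and 39 more, for 51 total.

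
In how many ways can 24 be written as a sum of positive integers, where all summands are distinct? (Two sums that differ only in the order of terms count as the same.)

A full systematic count gives 122.

122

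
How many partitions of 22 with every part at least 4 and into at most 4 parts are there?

A partial list (first 12 by largest part):
22
18 + 4
17 + 5
16 + 6
15 + 7
14 + 8
14 + 4 + 4
13 + 9
13 + 5 + 4
12 + 10
12 + 6 + 4
12 + 5 + 5
…and 20 more, for 32 total.

32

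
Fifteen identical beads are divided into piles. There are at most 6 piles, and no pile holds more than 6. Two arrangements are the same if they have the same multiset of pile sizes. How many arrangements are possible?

A partial list (first 12 by largest part):
6 + 6 + 3
6 + 6 + 2 + 1
6 + 6 + 1 + 1 + 1
6 + 5 + 4
6 + 5 + 3 + 1
6 + 5 + 2 + 2
6 + 5 + 2 + 1 + 1
6 + 5 + 1 + 1 + 1 + 1
6 + 4 + 4 + 1
6 + 4 + 3 + 2
6 + 4 + 3 + 1 + 1
6 + 4 + 2 + 2 + 1
…and 39 more, for 51 total.

51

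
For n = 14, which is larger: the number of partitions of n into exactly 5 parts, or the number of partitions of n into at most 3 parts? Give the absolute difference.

Partitions of 14 into exactly 5 parts: 23.
Partitions of 14 into at most 3 parts: 24.
|23 − 24| = 1.

1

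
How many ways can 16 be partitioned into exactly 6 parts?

35

A partial list (first 12 by largest part):
11,1,1,1,1,1
10,2,1,1,1,1
9,3,1,1,1,1
9,2,2,1,1,1
8,4,1,1,1,1
8,3,2,1,1,1
8,2,2,2,1,1
7,5,1,1,1,1
7,4,2,1,1,1
7,3,3,1,1,1
7,3,2,2,1,1
7,2,2,2,2,1
…and 23 more, for 35 total.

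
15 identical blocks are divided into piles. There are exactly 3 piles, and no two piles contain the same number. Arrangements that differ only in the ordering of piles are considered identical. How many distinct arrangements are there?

They are:
1 + 2 + 12
1 + 3 + 11
1 + 4 + 10
2 + 3 + 10
1 + 5 + 9
2 + 4 + 9
1 + 6 + 8
2 + 5 + 8
3 + 4 + 8
2 + 6 + 7
3 + 5 + 7
4 + 5 + 6

12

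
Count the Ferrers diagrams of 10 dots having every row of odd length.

10

They are:
9,1
7,3
7,1,1,1
5,5
5,3,1,1
5,1,1,1,1,1
3,3,3,1
3,3,1,1,1,1
3,1,1,1,1,1,1,1
1,1,1,1,1,1,1,1,1,1
Counting gives 10.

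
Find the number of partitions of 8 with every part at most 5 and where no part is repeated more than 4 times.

15

Enumerating:
3, 5
1, 2, 5
1, 1, 1, 5
4, 4
1, 3, 4
2, 2, 4
1, 1, 2, 4
1, 1, 1, 1, 4
2, 3, 3
1, 1, 3, 3
1, 2, 2, 3
1, 1, 1, 2, 3
2, 2, 2, 2
1, 1, 2, 2, 2
1, 1, 1, 1, 2, 2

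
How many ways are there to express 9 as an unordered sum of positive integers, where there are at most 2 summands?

The partitions of 9 that satisfy the conditions:
9
1,8
2,7
3,6
4,5

5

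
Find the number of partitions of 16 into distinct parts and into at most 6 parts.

A partial list (first 12 by largest part):
16
15, 1
14, 2
13, 3
13, 2, 1
12, 4
12, 3, 1
11, 5
11, 4, 1
11, 3, 2
10, 6
10, 5, 1
…and 20 more, for 32 total.

32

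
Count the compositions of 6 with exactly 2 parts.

5

By stars and bars with positive parts, the count is C(5,1) = 5.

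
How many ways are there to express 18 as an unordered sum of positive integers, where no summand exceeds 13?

There are 373 such partitions.

373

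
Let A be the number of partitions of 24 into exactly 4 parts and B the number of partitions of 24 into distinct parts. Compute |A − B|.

Partitions of 24 into exactly 4 parts: 108.
Partitions of 24 into distinct parts: 122.
|108 − 122| = 14.

14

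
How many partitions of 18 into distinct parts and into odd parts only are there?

5

Listing the qualifying partitions of 18:
1, 17
3, 15
5, 13
7, 11
1, 3, 5, 9
That's 5 in total.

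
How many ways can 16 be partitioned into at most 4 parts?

64

There are too many to list fully; the first 12 (by largest part) are:
16
1,15
2,14
1,1,14
3,13
1,2,13
1,1,1,13
4,12
1,3,12
2,2,12
1,1,2,12
5,11
…and 52 more, for 64 total.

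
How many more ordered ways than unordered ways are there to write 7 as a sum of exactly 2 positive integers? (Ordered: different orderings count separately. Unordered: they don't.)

3

Compositions: C(6,1) = 6.
Unordered (partitions into 2 parts): 3.
Difference: 6 − 3 = 3.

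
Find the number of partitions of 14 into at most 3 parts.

24

They are:
14
13,1
12,2
12,1,1
11,3
11,2,1
10,4
10,3,1
10,2,2
9,5
9,4,1
9,3,2
8,6
8,5,1
8,4,2
8,3,3
7,7
7,6,1
7,5,2
7,4,3
6,6,2
6,5,3
6,4,4
5,5,4
That's 24 in total.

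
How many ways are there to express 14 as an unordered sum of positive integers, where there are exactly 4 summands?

They are:
11 + 1 + 1 + 1
10 + 2 + 1 + 1
9 + 3 + 1 + 1
9 + 2 + 2 + 1
8 + 4 + 1 + 1
8 + 3 + 2 + 1
8 + 2 + 2 + 2
7 + 5 + 1 + 1
7 + 4 + 2 + 1
7 + 3 + 3 + 1
7 + 3 + 2 + 2
6 + 6 + 1 + 1
6 + 5 + 2 + 1
6 + 4 + 3 + 1
6 + 4 + 2 + 2
6 + 3 + 3 + 2
5 + 5 + 3 + 1
5 + 5 + 2 + 2
5 + 4 + 4 + 1
5 + 4 + 3 + 2
5 + 3 + 3 + 3
4 + 4 + 4 + 2
4 + 4 + 3 + 3

23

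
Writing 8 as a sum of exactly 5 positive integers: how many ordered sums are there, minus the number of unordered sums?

32

Compositions: C(7,4) = 35.
Partitions of 8 into exactly 5 parts: 3.
Difference: 35 − 3 = 32.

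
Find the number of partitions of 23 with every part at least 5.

21

The partitions of 23 that satisfy the conditions:
23
18,5
17,6
16,7
15,8
14,9
13,10
13,5,5
12,11
12,6,5
11,7,5
11,6,6
10,8,5
10,7,6
9,9,5
9,8,6
9,7,7
8,8,7
8,5,5,5
7,6,5,5
6,6,6,5
That's 21 in total.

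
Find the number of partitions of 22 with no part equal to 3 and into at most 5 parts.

161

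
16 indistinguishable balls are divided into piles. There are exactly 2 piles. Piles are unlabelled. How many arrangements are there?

8

Enumerating:
1 + 15
2 + 14
3 + 13
4 + 12
5 + 11
6 + 10
7 + 9
8 + 8
Counting gives 8.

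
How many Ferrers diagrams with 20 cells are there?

There are 627 such partitions.

627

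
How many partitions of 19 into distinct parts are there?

A partial list (first 12 by largest part):
19
1 + 18
2 + 17
3 + 16
1 + 2 + 16
4 + 15
1 + 3 + 15
5 + 14
1 + 4 + 14
2 + 3 + 14
6 + 13
1 + 5 + 13
…and 42 more, for 54 total.

54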